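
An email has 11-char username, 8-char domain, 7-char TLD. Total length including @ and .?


An email address has format: username@domain.tld
Username length: 11
'@' character: 1
Domain length: 8
'.' character: 1
TLD length: 7
Total = 11 + 1 + 8 + 1 + 7 = 28

28


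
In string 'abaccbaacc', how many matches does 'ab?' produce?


Pattern 'ab?' matches 'a' optionally followed by 'b'.
String: 'abaccbaacc'
Scanning left to right for 'a' then checking next char:
  Match 1: 'ab' (a followed by b)
  Match 2: 'a' (a not followed by b)
  Match 3: 'a' (a not followed by b)
  Match 4: 'a' (a not followed by b)
Total matches: 4

4


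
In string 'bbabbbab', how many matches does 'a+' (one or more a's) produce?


Pattern 'a+' matches one or more consecutive a's.
String: 'bbabbbab'
Scanning for runs of a:
  Match 1: 'a' (length 1)
  Match 2: 'a' (length 1)
Total matches: 2

2


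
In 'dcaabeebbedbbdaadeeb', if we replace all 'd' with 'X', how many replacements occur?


re.sub('d', 'X', text) replaces every occurrence of 'd' with 'X'.
Text: 'dcaabeebbedbbdaadeeb'
Scanning for 'd':
  pos 0: 'd' -> replacement #1
  pos 10: 'd' -> replacement #2
  pos 13: 'd' -> replacement #3
  pos 16: 'd' -> replacement #4
Total replacements: 4

4


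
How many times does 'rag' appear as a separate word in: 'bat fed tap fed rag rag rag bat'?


Scanning each word for exact match 'rag':
  Word 1: 'bat' -> no
  Word 2: 'fed' -> no
  Word 3: 'tap' -> no
  Word 4: 'fed' -> no
  Word 5: 'rag' -> MATCH
  Word 6: 'rag' -> MATCH
  Word 7: 'rag' -> MATCH
  Word 8: 'bat' -> no
Total matches: 3

3


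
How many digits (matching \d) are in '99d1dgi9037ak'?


\d matches any digit 0-9.
Scanning '99d1dgi9037ak':
  pos 0: '9' -> DIGIT
  pos 1: '9' -> DIGIT
  pos 3: '1' -> DIGIT
  pos 7: '9' -> DIGIT
  pos 8: '0' -> DIGIT
  pos 9: '3' -> DIGIT
  pos 10: '7' -> DIGIT
Digits found: ['9', '9', '1', '9', '0', '3', '7']
Total: 7

7


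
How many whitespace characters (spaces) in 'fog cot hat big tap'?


\s matches whitespace characters (spaces, tabs, etc.).
Text: 'fog cot hat big tap'
This text has 5 words separated by spaces.
Number of spaces = number of words - 1 = 5 - 1 = 4

4


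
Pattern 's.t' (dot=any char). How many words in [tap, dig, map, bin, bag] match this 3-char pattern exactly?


Pattern 's.t' means: starts with 's', any single char, ends with 't'.
Checking each word (must be exactly 3 chars):
  'tap' (len=3): no
  'dig' (len=3): no
  'map' (len=3): no
  'bin' (len=3): no
  'bag' (len=3): no
Matching words: []
Total: 0

0


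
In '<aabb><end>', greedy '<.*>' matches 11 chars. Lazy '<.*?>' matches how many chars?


Greedy '<.*>' tries to match as MUCH as possible.
Lazy '<.*?>' tries to match as LITTLE as possible.

String: '<aabb><end>'
Greedy '<.*>' starts at first '<' and extends to the LAST '>': '<aabb><end>' (11 chars)
Lazy '<.*?>' starts at first '<' and stops at the FIRST '>': '<aabb>' (6 chars)

6


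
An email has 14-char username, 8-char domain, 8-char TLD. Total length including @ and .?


An email address has format: username@domain.tld
Username length: 14
'@' character: 1
Domain length: 8
'.' character: 1
TLD length: 8
Total = 14 + 1 + 8 + 1 + 8 = 32

32


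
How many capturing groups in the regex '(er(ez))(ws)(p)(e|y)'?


To count capturing groups, count each '(' that starts a group.
Pattern: '(er(ez))(ws)(p)(e|y)'
Walking through the pattern:
  Position 0: '(' -> group #1
  Position 3: '(' -> group #2
  Position 8: '(' -> group #3
  Position 12: '(' -> group #4
  Position 15: '(' -> group #5
Total capturing groups: 5

5


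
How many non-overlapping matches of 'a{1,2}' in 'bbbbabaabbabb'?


Pattern 'a{1,2}' matches between 1 and 2 consecutive a's (greedy).
String: 'bbbbabaabbabb'
Finding runs of a's and applying greedy matching:
  Run at pos 4: 'a' (length 1)
  Run at pos 6: 'aa' (length 2)
  Run at pos 10: 'a' (length 1)
Matches: ['a', 'aa', 'a']
Count: 3

3


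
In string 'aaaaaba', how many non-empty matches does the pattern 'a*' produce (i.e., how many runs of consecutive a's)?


Pattern 'a*' matches zero or more a's. We want non-empty runs of consecutive a's.
String: 'aaaaaba'
Walking through the string to find runs of a's:
  Run 1: positions 0-4 -> 'aaaaa'
  Run 2: positions 6-6 -> 'a'
Non-empty runs found: ['aaaaa', 'a']
Count: 2

2


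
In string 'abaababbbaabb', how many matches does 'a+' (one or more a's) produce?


Pattern 'a+' matches one or more consecutive a's.
String: 'abaababbbaabb'
Scanning for runs of a:
  Match 1: 'a' (length 1)
  Match 2: 'aa' (length 2)
  Match 3: 'a' (length 1)
  Match 4: 'aa' (length 2)
Total matches: 4

4


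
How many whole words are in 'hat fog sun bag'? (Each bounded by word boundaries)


Word boundaries (\b) mark the start/end of each word.
Text: 'hat fog sun bag'
Splitting by whitespace:
  Word 1: 'hat'
  Word 2: 'fog'
  Word 3: 'sun'
  Word 4: 'bag'
Total whole words: 4

4


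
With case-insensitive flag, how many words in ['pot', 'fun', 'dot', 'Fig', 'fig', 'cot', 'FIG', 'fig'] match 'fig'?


Case-insensitive matching: compare each word's lowercase form to 'fig'.
  'pot' -> lower='pot' -> no
  'fun' -> lower='fun' -> no
  'dot' -> lower='dot' -> no
  'Fig' -> lower='fig' -> MATCH
  'fig' -> lower='fig' -> MATCH
  'cot' -> lower='cot' -> no
  'FIG' -> lower='fig' -> MATCH
  'fig' -> lower='fig' -> MATCH
Matches: ['Fig', 'fig', 'FIG', 'fig']
Count: 4

4


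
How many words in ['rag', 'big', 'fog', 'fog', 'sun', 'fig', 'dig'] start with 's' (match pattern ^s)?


Pattern ^s anchors to start of word. Check which words begin with 's':
  'rag' -> no
  'big' -> no
  'fog' -> no
  'fog' -> no
  'sun' -> MATCH (starts with 's')
  'fig' -> no
  'dig' -> no
Matching words: ['sun']
Count: 1

1


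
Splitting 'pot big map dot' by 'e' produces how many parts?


Splitting by 'e' breaks the string at each occurrence of the separator.
Text: 'pot big map dot'
Parts after split:
  Part 1: 'pot big map dot'
Total parts: 1

1


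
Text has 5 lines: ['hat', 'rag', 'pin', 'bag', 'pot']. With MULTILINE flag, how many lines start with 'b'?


With MULTILINE flag, ^ matches the start of each line.
Lines: ['hat', 'rag', 'pin', 'bag', 'pot']
Checking which lines start with 'b':
  Line 1: 'hat' -> no
  Line 2: 'rag' -> no
  Line 3: 'pin' -> no
  Line 4: 'bag' -> MATCH
  Line 5: 'pot' -> no
Matching lines: ['bag']
Count: 1

1


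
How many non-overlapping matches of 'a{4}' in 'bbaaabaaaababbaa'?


Pattern 'a{4}' matches exactly 4 consecutive a's (greedy, non-overlapping).
String: 'bbaaabaaaababbaa'
Scanning for runs of a's:
  Run at pos 2: 'aaa' (length 3) -> 0 match(es)
  Run at pos 6: 'aaaa' (length 4) -> 1 match(es)
  Run at pos 11: 'a' (length 1) -> 0 match(es)
  Run at pos 14: 'aa' (length 2) -> 0 match(es)
Matches found: ['aaaa']
Total: 1

1


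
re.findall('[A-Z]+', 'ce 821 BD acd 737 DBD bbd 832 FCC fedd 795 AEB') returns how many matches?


Pattern '[A-Z]+' finds one or more uppercase letters.
Text: 'ce 821 BD acd 737 DBD bbd 832 FCC fedd 795 AEB'
Scanning for matches:
  Match 1: 'BD'
  Match 2: 'DBD'
  Match 3: 'FCC'
  Match 4: 'AEB'
Total matches: 4

4


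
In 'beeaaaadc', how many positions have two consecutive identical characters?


Looking for consecutive identical characters in 'beeaaaadc':
  pos 0-1: 'b' vs 'e' -> different
  pos 1-2: 'e' vs 'e' -> MATCH ('ee')
  pos 2-3: 'e' vs 'a' -> different
  pos 3-4: 'a' vs 'a' -> MATCH ('aa')
  pos 4-5: 'a' vs 'a' -> MATCH ('aa')
  pos 5-6: 'a' vs 'a' -> MATCH ('aa')
  pos 6-7: 'a' vs 'd' -> different
  pos 7-8: 'd' vs 'c' -> different
Consecutive identical pairs: ['ee', 'aa', 'aa', 'aa']
Count: 4

4


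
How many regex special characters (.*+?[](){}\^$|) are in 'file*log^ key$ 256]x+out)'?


Regex special characters are: . * + ? [ ] ( ) { } \ ^ $ |
Scanning 'file*log^ key$ 256]x+out)':
  pos 4: '*' -> SPECIAL
  pos 8: '^' -> SPECIAL
  pos 13: '$' -> SPECIAL
  pos 18: ']' -> SPECIAL
  pos 20: '+' -> SPECIAL
  pos 24: ')' -> SPECIAL
Special chars found: ['*', '^', '$', ']', '+', ')']
Total: 6

6


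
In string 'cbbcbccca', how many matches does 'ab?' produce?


Pattern 'ab?' matches 'a' optionally followed by 'b'.
String: 'cbbcbccca'
Scanning left to right for 'a' then checking next char:
  Match 1: 'a' (a not followed by b)
Total matches: 1

1


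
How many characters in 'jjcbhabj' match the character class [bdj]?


Character class [bdj] matches any of: {b, d, j}
Scanning string 'jjcbhabj' character by character:
  pos 0: 'j' -> MATCH
  pos 1: 'j' -> MATCH
  pos 2: 'c' -> no
  pos 3: 'b' -> MATCH
  pos 4: 'h' -> no
  pos 5: 'a' -> no
  pos 6: 'b' -> MATCH
  pos 7: 'j' -> MATCH
Total matches: 5

5


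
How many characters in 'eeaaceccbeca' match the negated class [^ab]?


Negated class [^ab] matches any char NOT in {a, b}
Scanning 'eeaaceccbeca':
  pos 0: 'e' -> MATCH
  pos 1: 'e' -> MATCH
  pos 2: 'a' -> no (excluded)
  pos 3: 'a' -> no (excluded)
  pos 4: 'c' -> MATCH
  pos 5: 'e' -> MATCH
  pos 6: 'c' -> MATCH
  pos 7: 'c' -> MATCH
  pos 8: 'b' -> no (excluded)
  pos 9: 'e' -> MATCH
  pos 10: 'c' -> MATCH
  pos 11: 'a' -> no (excluded)
Total matches: 8

8


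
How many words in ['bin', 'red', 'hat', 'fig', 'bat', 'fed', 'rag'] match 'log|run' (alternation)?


Alternation 'log|run' matches either 'log' or 'run'.
Checking each word:
  'bin' -> no
  'red' -> no
  'hat' -> no
  'fig' -> no
  'bat' -> no
  'fed' -> no
  'rag' -> no
Matches: []
Count: 0

0


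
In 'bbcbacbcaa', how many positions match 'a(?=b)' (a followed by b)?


Lookahead 'a(?=b)' matches 'a' only when followed by 'b'.
String: 'bbcbacbcaa'
Checking each position where char is 'a':
  pos 4: 'a' -> no (next='c')
  pos 8: 'a' -> no (next='a')
Matching positions: []
Count: 0

0


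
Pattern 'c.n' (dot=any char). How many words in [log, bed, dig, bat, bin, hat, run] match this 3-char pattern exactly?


Pattern 'c.n' means: starts with 'c', any single char, ends with 'n'.
Checking each word (must be exactly 3 chars):
  'log' (len=3): no
  'bed' (len=3): no
  'dig' (len=3): no
  'bat' (len=3): no
  'bin' (len=3): no
  'hat' (len=3): no
  'run' (len=3): no
Matching words: []
Total: 0

0


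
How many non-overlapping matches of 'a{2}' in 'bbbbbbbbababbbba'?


Pattern 'a{2}' matches exactly 2 consecutive a's (greedy, non-overlapping).
String: 'bbbbbbbbababbbba'
Scanning for runs of a's:
  Run at pos 8: 'a' (length 1) -> 0 match(es)
  Run at pos 10: 'a' (length 1) -> 0 match(es)
  Run at pos 15: 'a' (length 1) -> 0 match(es)
Matches found: []
Total: 0

0


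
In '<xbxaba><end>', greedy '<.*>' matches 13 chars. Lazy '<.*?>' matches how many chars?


Greedy '<.*>' tries to match as MUCH as possible.
Lazy '<.*?>' tries to match as LITTLE as possible.

String: '<xbxaba><end>'
Greedy '<.*>' starts at first '<' and extends to the LAST '>': '<xbxaba><end>' (13 chars)
Lazy '<.*?>' starts at first '<' and stops at the FIRST '>': '<xbxaba>' (8 chars)

8


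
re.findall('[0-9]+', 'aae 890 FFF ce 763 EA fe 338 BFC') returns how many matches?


Pattern '[0-9]+' finds one or more digits.
Text: 'aae 890 FFF ce 763 EA fe 338 BFC'
Scanning for matches:
  Match 1: '890'
  Match 2: '763'
  Match 3: '338'
Total matches: 3

3


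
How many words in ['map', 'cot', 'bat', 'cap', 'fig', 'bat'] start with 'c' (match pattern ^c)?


Pattern ^c anchors to start of word. Check which words begin with 'c':
  'map' -> no
  'cot' -> MATCH (starts with 'c')
  'bat' -> no
  'cap' -> MATCH (starts with 'c')
  'fig' -> no
  'bat' -> no
Matching words: ['cot', 'cap']
Count: 2

2


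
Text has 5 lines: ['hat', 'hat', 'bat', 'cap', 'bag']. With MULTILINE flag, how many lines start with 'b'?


With MULTILINE flag, ^ matches the start of each line.
Lines: ['hat', 'hat', 'bat', 'cap', 'bag']
Checking which lines start with 'b':
  Line 1: 'hat' -> no
  Line 2: 'hat' -> no
  Line 3: 'bat' -> MATCH
  Line 4: 'cap' -> no
  Line 5: 'bag' -> MATCH
Matching lines: ['bat', 'bag']
Count: 2

2


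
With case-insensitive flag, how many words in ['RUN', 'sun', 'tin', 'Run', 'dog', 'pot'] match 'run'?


Case-insensitive matching: compare each word's lowercase form to 'run'.
  'RUN' -> lower='run' -> MATCH
  'sun' -> lower='sun' -> no
  'tin' -> lower='tin' -> no
  'Run' -> lower='run' -> MATCH
  'dog' -> lower='dog' -> no
  'pot' -> lower='pot' -> no
Matches: ['RUN', 'Run']
Count: 2

2


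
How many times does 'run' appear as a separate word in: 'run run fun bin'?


Scanning each word for exact match 'run':
  Word 1: 'run' -> MATCH
  Word 2: 'run' -> MATCH
  Word 3: 'fun' -> no
  Word 4: 'bin' -> no
Total matches: 2

2


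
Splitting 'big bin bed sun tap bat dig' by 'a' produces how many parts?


Splitting by 'a' breaks the string at each occurrence of the separator.
Text: 'big bin bed sun tap bat dig'
Parts after split:
  Part 1: 'big bin bed sun t'
  Part 2: 'p b'
  Part 3: 't dig'
Total parts: 3

3


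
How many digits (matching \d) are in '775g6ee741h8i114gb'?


\d matches any digit 0-9.
Scanning '775g6ee741h8i114gb':
  pos 0: '7' -> DIGIT
  pos 1: '7' -> DIGIT
  pos 2: '5' -> DIGIT
  pos 4: '6' -> DIGIT
  pos 7: '7' -> DIGIT
  pos 8: '4' -> DIGIT
  pos 9: '1' -> DIGIT
  pos 11: '8' -> DIGIT
  pos 13: '1' -> DIGIT
  pos 14: '1' -> DIGIT
  pos 15: '4' -> DIGIT
Digits found: ['7', '7', '5', '6', '7', '4', '1', '8', '1', '1', '4']
Total: 11

11


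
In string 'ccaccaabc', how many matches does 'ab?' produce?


Pattern 'ab?' matches 'a' optionally followed by 'b'.
String: 'ccaccaabc'
Scanning left to right for 'a' then checking next char:
  Match 1: 'a' (a not followed by b)
  Match 2: 'a' (a not followed by b)
  Match 3: 'ab' (a followed by b)
Total matches: 3

3


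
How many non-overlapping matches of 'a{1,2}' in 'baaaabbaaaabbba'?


Pattern 'a{1,2}' matches between 1 and 2 consecutive a's (greedy).
String: 'baaaabbaaaabbba'
Finding runs of a's and applying greedy matching:
  Run at pos 1: 'aaaa' (length 4)
  Run at pos 7: 'aaaa' (length 4)
  Run at pos 14: 'a' (length 1)
Matches: ['aa', 'aa', 'aa', 'aa', 'a']
Count: 5

5


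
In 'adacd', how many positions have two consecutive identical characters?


Looking for consecutive identical characters in 'adacd':
  pos 0-1: 'a' vs 'd' -> different
  pos 1-2: 'd' vs 'a' -> different
  pos 2-3: 'a' vs 'c' -> different
  pos 3-4: 'c' vs 'd' -> different
Consecutive identical pairs: []
Count: 0

0


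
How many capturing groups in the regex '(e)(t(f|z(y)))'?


To count capturing groups, count each '(' that starts a group.
Pattern: '(e)(t(f|z(y)))'
Walking through the pattern:
  Position 0: '(' -> group #1
  Position 3: '(' -> group #2
  Position 5: '(' -> group #3
  Position 9: '(' -> group #4
Total capturing groups: 4

4


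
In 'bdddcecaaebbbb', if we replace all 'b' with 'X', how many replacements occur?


re.sub('b', 'X', text) replaces every occurrence of 'b' with 'X'.
Text: 'bdddcecaaebbbb'
Scanning for 'b':
  pos 0: 'b' -> replacement #1
  pos 10: 'b' -> replacement #2
  pos 11: 'b' -> replacement #3
  pos 12: 'b' -> replacement #4
  pos 13: 'b' -> replacement #5
Total replacements: 5

5


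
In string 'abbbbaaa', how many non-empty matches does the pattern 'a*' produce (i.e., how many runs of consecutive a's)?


Pattern 'a*' matches zero or more a's. We want non-empty runs of consecutive a's.
String: 'abbbbaaa'
Walking through the string to find runs of a's:
  Run 1: positions 0-0 -> 'a'
  Run 2: positions 5-7 -> 'aaa'
Non-empty runs found: ['a', 'aaa']
Count: 2

2


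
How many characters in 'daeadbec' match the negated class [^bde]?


Negated class [^bde] matches any char NOT in {b, d, e}
Scanning 'daeadbec':
  pos 0: 'd' -> no (excluded)
  pos 1: 'a' -> MATCH
  pos 2: 'e' -> no (excluded)
  pos 3: 'a' -> MATCH
  pos 4: 'd' -> no (excluded)
  pos 5: 'b' -> no (excluded)
  pos 6: 'e' -> no (excluded)
  pos 7: 'c' -> MATCH
Total matches: 3

3


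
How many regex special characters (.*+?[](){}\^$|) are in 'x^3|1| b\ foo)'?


Regex special characters are: . * + ? [ ] ( ) { } \ ^ $ |
Scanning 'x^3|1| b\ foo)':
  pos 1: '^' -> SPECIAL
  pos 3: '|' -> SPECIAL
  pos 5: '|' -> SPECIAL
  pos 8: '\' -> SPECIAL
  pos 13: ')' -> SPECIAL
Special chars found: ['^', '|', '|', '\\', ')']
Total: 5

5


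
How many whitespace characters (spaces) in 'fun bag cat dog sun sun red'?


\s matches whitespace characters (spaces, tabs, etc.).
Text: 'fun bag cat dog sun sun red'
This text has 7 words separated by spaces.
Number of spaces = number of words - 1 = 7 - 1 = 6

6


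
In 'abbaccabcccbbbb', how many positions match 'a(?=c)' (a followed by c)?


Lookahead 'a(?=c)' matches 'a' only when followed by 'c'.
String: 'abbaccabcccbbbb'
Checking each position where char is 'a':
  pos 0: 'a' -> no (next='b')
  pos 3: 'a' -> MATCH (next='c')
  pos 6: 'a' -> no (next='b')
Matching positions: [3]
Count: 1

1


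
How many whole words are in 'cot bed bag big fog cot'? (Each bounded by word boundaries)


Word boundaries (\b) mark the start/end of each word.
Text: 'cot bed bag big fog cot'
Splitting by whitespace:
  Word 1: 'cot'
  Word 2: 'bed'
  Word 3: 'bag'
  Word 4: 'big'
  Word 5: 'fog'
  Word 6: 'cot'
Total whole words: 6

6


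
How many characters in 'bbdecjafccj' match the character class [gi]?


Character class [gi] matches any of: {g, i}
Scanning string 'bbdecjafccj' character by character:
  pos 0: 'b' -> no
  pos 1: 'b' -> no
  pos 2: 'd' -> no
  pos 3: 'e' -> no
  pos 4: 'c' -> no
  pos 5: 'j' -> no
  pos 6: 'a' -> no
  pos 7: 'f' -> no
  pos 8: 'c' -> no
  pos 9: 'c' -> no
  pos 10: 'j' -> no
Total matches: 0

0


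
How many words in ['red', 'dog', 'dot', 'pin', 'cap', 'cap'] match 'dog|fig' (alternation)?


Alternation 'dog|fig' matches either 'dog' or 'fig'.
Checking each word:
  'red' -> no
  'dog' -> MATCH
  'dot' -> no
  'pin' -> no
  'cap' -> no
  'cap' -> no
Matches: ['dog']
Count: 1

1


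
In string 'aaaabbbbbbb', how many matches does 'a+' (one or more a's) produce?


Pattern 'a+' matches one or more consecutive a's.
String: 'aaaabbbbbbb'
Scanning for runs of a:
  Match 1: 'aaaa' (length 4)
Total matches: 1

1


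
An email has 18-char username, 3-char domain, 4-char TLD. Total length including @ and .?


An email address has format: username@domain.tld
Username length: 18
'@' character: 1
Domain length: 3
'.' character: 1
TLD length: 4
Total = 18 + 1 + 3 + 1 + 4 = 27

27


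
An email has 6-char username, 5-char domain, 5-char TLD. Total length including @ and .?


An email address has format: username@domain.tld
Username length: 6
'@' character: 1
Domain length: 5
'.' character: 1
TLD length: 5
Total = 6 + 1 + 5 + 1 + 5 = 18

18


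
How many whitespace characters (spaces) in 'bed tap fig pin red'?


\s matches whitespace characters (spaces, tabs, etc.).
Text: 'bed tap fig pin red'
This text has 5 words separated by spaces.
Number of spaces = number of words - 1 = 5 - 1 = 4

4


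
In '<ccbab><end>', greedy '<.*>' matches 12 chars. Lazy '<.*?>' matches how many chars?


Greedy '<.*>' tries to match as MUCH as possible.
Lazy '<.*?>' tries to match as LITTLE as possible.

String: '<ccbab><end>'
Greedy '<.*>' starts at first '<' and extends to the LAST '>': '<ccbab><end>' (12 chars)
Lazy '<.*?>' starts at first '<' and stops at the FIRST '>': '<ccbab>' (7 chars)

7


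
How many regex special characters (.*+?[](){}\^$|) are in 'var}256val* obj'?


Regex special characters are: . * + ? [ ] ( ) { } \ ^ $ |
Scanning 'var}256val* obj':
  pos 3: '}' -> SPECIAL
  pos 10: '*' -> SPECIAL
Special chars found: ['}', '*']
Total: 2

2


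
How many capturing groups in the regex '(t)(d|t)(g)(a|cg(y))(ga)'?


To count capturing groups, count each '(' that starts a group.
Pattern: '(t)(d|t)(g)(a|cg(y))(ga)'
Walking through the pattern:
  Position 0: '(' -> group #1
  Position 3: '(' -> group #2
  Position 8: '(' -> group #3
  Position 11: '(' -> group #4
  Position 16: '(' -> group #5
  Position 20: '(' -> group #6
Total capturing groups: 6

6


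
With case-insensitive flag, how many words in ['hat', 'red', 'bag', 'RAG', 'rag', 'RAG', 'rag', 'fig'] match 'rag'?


Case-insensitive matching: compare each word's lowercase form to 'rag'.
  'hat' -> lower='hat' -> no
  'red' -> lower='red' -> no
  'bag' -> lower='bag' -> no
  'RAG' -> lower='rag' -> MATCH
  'rag' -> lower='rag' -> MATCH
  'RAG' -> lower='rag' -> MATCH
  'rag' -> lower='rag' -> MATCH
  'fig' -> lower='fig' -> no
Matches: ['RAG', 'rag', 'RAG', 'rag']
Count: 4

4


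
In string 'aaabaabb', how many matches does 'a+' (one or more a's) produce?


Pattern 'a+' matches one or more consecutive a's.
String: 'aaabaabb'
Scanning for runs of a:
  Match 1: 'aaa' (length 3)
  Match 2: 'aa' (length 2)
Total matches: 2

2


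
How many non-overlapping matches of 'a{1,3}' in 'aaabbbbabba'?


Pattern 'a{1,3}' matches between 1 and 3 consecutive a's (greedy).
String: 'aaabbbbabba'
Finding runs of a's and applying greedy matching:
  Run at pos 0: 'aaa' (length 3)
  Run at pos 7: 'a' (length 1)
  Run at pos 10: 'a' (length 1)
Matches: ['aaa', 'a', 'a']
Count: 3

3


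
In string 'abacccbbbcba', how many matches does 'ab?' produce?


Pattern 'ab?' matches 'a' optionally followed by 'b'.
String: 'abacccbbbcba'
Scanning left to right for 'a' then checking next char:
  Match 1: 'ab' (a followed by b)
  Match 2: 'a' (a not followed by b)
  Match 3: 'a' (a not followed by b)
Total matches: 3

3


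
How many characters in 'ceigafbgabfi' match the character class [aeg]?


Character class [aeg] matches any of: {a, e, g}
Scanning string 'ceigafbgabfi' character by character:
  pos 0: 'c' -> no
  pos 1: 'e' -> MATCH
  pos 2: 'i' -> no
  pos 3: 'g' -> MATCH
  pos 4: 'a' -> MATCH
  pos 5: 'f' -> no
  pos 6: 'b' -> no
  pos 7: 'g' -> MATCH
  pos 8: 'a' -> MATCH
  pos 9: 'b' -> no
  pos 10: 'f' -> no
  pos 11: 'i' -> no
Total matches: 5

5


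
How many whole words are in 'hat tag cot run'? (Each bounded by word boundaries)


Word boundaries (\b) mark the start/end of each word.
Text: 'hat tag cot run'
Splitting by whitespace:
  Word 1: 'hat'
  Word 2: 'tag'
  Word 3: 'cot'
  Word 4: 'run'
Total whole words: 4

4


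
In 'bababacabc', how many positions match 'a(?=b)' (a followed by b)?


Lookahead 'a(?=b)' matches 'a' only when followed by 'b'.
String: 'bababacabc'
Checking each position where char is 'a':
  pos 1: 'a' -> MATCH (next='b')
  pos 3: 'a' -> MATCH (next='b')
  pos 5: 'a' -> no (next='c')
  pos 7: 'a' -> MATCH (next='b')
Matching positions: [1, 3, 7]
Count: 3

3


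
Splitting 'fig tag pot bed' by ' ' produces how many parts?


Splitting by ' ' breaks the string at each occurrence of the separator.
Text: 'fig tag pot bed'
Parts after split:
  Part 1: 'fig'
  Part 2: 'tag'
  Part 3: 'pot'
  Part 4: 'bed'
Total parts: 4

4


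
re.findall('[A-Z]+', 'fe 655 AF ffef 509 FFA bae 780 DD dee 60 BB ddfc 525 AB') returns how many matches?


Pattern '[A-Z]+' finds one or more uppercase letters.
Text: 'fe 655 AF ffef 509 FFA bae 780 DD dee 60 BB ddfc 525 AB'
Scanning for matches:
  Match 1: 'AF'
  Match 2: 'FFA'
  Match 3: 'DD'
  Match 4: 'BB'
  Match 5: 'AB'
Total matches: 5

5


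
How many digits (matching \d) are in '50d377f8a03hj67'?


\d matches any digit 0-9.
Scanning '50d377f8a03hj67':
  pos 0: '5' -> DIGIT
  pos 1: '0' -> DIGIT
  pos 3: '3' -> DIGIT
  pos 4: '7' -> DIGIT
  pos 5: '7' -> DIGIT
  pos 7: '8' -> DIGIT
  pos 9: '0' -> DIGIT
  pos 10: '3' -> DIGIT
  pos 13: '6' -> DIGIT
  pos 14: '7' -> DIGIT
Digits found: ['5', '0', '3', '7', '7', '8', '0', '3', '6', '7']
Total: 10

10


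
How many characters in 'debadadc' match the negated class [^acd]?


Negated class [^acd] matches any char NOT in {a, c, d}
Scanning 'debadadc':
  pos 0: 'd' -> no (excluded)
  pos 1: 'e' -> MATCH
  pos 2: 'b' -> MATCH
  pos 3: 'a' -> no (excluded)
  pos 4: 'd' -> no (excluded)
  pos 5: 'a' -> no (excluded)
  pos 6: 'd' -> no (excluded)
  pos 7: 'c' -> no (excluded)
Total matches: 2

2


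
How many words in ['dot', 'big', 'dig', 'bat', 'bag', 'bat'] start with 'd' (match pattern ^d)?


Pattern ^d anchors to start of word. Check which words begin with 'd':
  'dot' -> MATCH (starts with 'd')
  'big' -> no
  'dig' -> MATCH (starts with 'd')
  'bat' -> no
  'bag' -> no
  'bat' -> no
Matching words: ['dot', 'dig']
Count: 2

2


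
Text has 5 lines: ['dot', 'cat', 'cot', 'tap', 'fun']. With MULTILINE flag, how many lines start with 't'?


With MULTILINE flag, ^ matches the start of each line.
Lines: ['dot', 'cat', 'cot', 'tap', 'fun']
Checking which lines start with 't':
  Line 1: 'dot' -> no
  Line 2: 'cat' -> no
  Line 3: 'cot' -> no
  Line 4: 'tap' -> MATCH
  Line 5: 'fun' -> no
Matching lines: ['tap']
Count: 1

1


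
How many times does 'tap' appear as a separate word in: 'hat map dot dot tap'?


Scanning each word for exact match 'tap':
  Word 1: 'hat' -> no
  Word 2: 'map' -> no
  Word 3: 'dot' -> no
  Word 4: 'dot' -> no
  Word 5: 'tap' -> MATCH
Total matches: 1

1


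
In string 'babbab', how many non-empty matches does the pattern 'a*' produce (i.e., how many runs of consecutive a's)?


Pattern 'a*' matches zero or more a's. We want non-empty runs of consecutive a's.
String: 'babbab'
Walking through the string to find runs of a's:
  Run 1: positions 1-1 -> 'a'
  Run 2: positions 4-4 -> 'a'
Non-empty runs found: ['a', 'a']
Count: 2

2


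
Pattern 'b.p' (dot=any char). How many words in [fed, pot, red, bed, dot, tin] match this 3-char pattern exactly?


Pattern 'b.p' means: starts with 'b', any single char, ends with 'p'.
Checking each word (must be exactly 3 chars):
  'fed' (len=3): no
  'pot' (len=3): no
  'red' (len=3): no
  'bed' (len=3): no
  'dot' (len=3): no
  'tin' (len=3): no
Matching words: []
Total: 0

0


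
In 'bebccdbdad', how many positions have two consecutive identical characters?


Looking for consecutive identical characters in 'bebccdbdad':
  pos 0-1: 'b' vs 'e' -> different
  pos 1-2: 'e' vs 'b' -> different
  pos 2-3: 'b' vs 'c' -> different
  pos 3-4: 'c' vs 'c' -> MATCH ('cc')
  pos 4-5: 'c' vs 'd' -> different
  pos 5-6: 'd' vs 'b' -> different
  pos 6-7: 'b' vs 'd' -> different
  pos 7-8: 'd' vs 'a' -> different
  pos 8-9: 'a' vs 'd' -> different
Consecutive identical pairs: ['cc']
Count: 1

1


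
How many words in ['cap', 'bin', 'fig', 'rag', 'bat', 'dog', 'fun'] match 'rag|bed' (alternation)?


Alternation 'rag|bed' matches either 'rag' or 'bed'.
Checking each word:
  'cap' -> no
  'bin' -> no
  'fig' -> no
  'rag' -> MATCH
  'bat' -> no
  'dog' -> no
  'fun' -> no
Matches: ['rag']
Count: 1

1


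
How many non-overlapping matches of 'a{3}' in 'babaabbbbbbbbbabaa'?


Pattern 'a{3}' matches exactly 3 consecutive a's (greedy, non-overlapping).
String: 'babaabbbbbbbbbabaa'
Scanning for runs of a's:
  Run at pos 1: 'a' (length 1) -> 0 match(es)
  Run at pos 3: 'aa' (length 2) -> 0 match(es)
  Run at pos 14: 'a' (length 1) -> 0 match(es)
  Run at pos 16: 'aa' (length 2) -> 0 match(es)
Matches found: []
Total: 0

0


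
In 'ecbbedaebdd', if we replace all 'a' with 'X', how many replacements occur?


re.sub('a', 'X', text) replaces every occurrence of 'a' with 'X'.
Text: 'ecbbedaebdd'
Scanning for 'a':
  pos 6: 'a' -> replacement #1
Total replacements: 1

1


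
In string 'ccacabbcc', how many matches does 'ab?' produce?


Pattern 'ab?' matches 'a' optionally followed by 'b'.
String: 'ccacabbcc'
Scanning left to right for 'a' then checking next char:
  Match 1: 'a' (a not followed by b)
  Match 2: 'ab' (a followed by b)
Total matches: 2

2


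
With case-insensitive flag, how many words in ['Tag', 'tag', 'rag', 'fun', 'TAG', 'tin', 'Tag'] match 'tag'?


Case-insensitive matching: compare each word's lowercase form to 'tag'.
  'Tag' -> lower='tag' -> MATCH
  'tag' -> lower='tag' -> MATCH
  'rag' -> lower='rag' -> no
  'fun' -> lower='fun' -> no
  'TAG' -> lower='tag' -> MATCH
  'tin' -> lower='tin' -> no
  'Tag' -> lower='tag' -> MATCH
Matches: ['Tag', 'tag', 'TAG', 'Tag']
Count: 4

4


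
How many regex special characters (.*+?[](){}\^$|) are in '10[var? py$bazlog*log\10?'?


Regex special characters are: . * + ? [ ] ( ) { } \ ^ $ |
Scanning '10[var? py$bazlog*log\10?':
  pos 2: '[' -> SPECIAL
  pos 6: '?' -> SPECIAL
  pos 10: '$' -> SPECIAL
  pos 17: '*' -> SPECIAL
  pos 21: '\' -> SPECIAL
  pos 24: '?' -> SPECIAL
Special chars found: ['[', '?', '$', '*', '\\', '?']
Total: 6

6


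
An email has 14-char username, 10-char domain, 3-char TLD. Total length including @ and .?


An email address has format: username@domain.tld
Username length: 14
'@' character: 1
Domain length: 10
'.' character: 1
TLD length: 3
Total = 14 + 1 + 10 + 1 + 3 = 29

29


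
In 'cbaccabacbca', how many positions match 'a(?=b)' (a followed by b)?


Lookahead 'a(?=b)' matches 'a' only when followed by 'b'.
String: 'cbaccabacbca'
Checking each position where char is 'a':
  pos 2: 'a' -> no (next='c')
  pos 5: 'a' -> MATCH (next='b')
  pos 7: 'a' -> no (next='c')
Matching positions: [5]
Count: 1

1


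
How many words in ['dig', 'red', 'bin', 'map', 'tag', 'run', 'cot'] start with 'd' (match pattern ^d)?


Pattern ^d anchors to start of word. Check which words begin with 'd':
  'dig' -> MATCH (starts with 'd')
  'red' -> no
  'bin' -> no
  'map' -> no
  'tag' -> no
  'run' -> no
  'cot' -> no
Matching words: ['dig']
Count: 1

1


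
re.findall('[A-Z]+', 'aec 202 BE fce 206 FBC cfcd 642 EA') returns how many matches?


Pattern '[A-Z]+' finds one or more uppercase letters.
Text: 'aec 202 BE fce 206 FBC cfcd 642 EA'
Scanning for matches:
  Match 1: 'BE'
  Match 2: 'FBC'
  Match 3: 'EA'
Total matches: 3

3


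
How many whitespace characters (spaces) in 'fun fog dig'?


\s matches whitespace characters (spaces, tabs, etc.).
Text: 'fun fog dig'
This text has 3 words separated by spaces.
Number of spaces = number of words - 1 = 3 - 1 = 2

2


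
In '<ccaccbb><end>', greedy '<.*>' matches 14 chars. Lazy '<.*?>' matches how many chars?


Greedy '<.*>' tries to match as MUCH as possible.
Lazy '<.*?>' tries to match as LITTLE as possible.

String: '<ccaccbb><end>'
Greedy '<.*>' starts at first '<' and extends to the LAST '>': '<ccaccbb><end>' (14 chars)
Lazy '<.*?>' starts at first '<' and stops at the FIRST '>': '<ccaccbb>' (9 chars)

9


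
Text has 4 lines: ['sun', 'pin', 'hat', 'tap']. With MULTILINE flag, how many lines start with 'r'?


With MULTILINE flag, ^ matches the start of each line.
Lines: ['sun', 'pin', 'hat', 'tap']
Checking which lines start with 'r':
  Line 1: 'sun' -> no
  Line 2: 'pin' -> no
  Line 3: 'hat' -> no
  Line 4: 'tap' -> no
Matching lines: []
Count: 0

0


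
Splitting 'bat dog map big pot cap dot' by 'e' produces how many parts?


Splitting by 'e' breaks the string at each occurrence of the separator.
Text: 'bat dog map big pot cap dot'
Parts after split:
  Part 1: 'bat dog map big pot cap dot'
Total parts: 1

1


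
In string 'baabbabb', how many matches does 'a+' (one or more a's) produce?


Pattern 'a+' matches one or more consecutive a's.
String: 'baabbabb'
Scanning for runs of a:
  Match 1: 'aa' (length 2)
  Match 2: 'a' (length 1)
Total matches: 2

2


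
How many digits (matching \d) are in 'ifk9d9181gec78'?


\d matches any digit 0-9.
Scanning 'ifk9d9181gec78':
  pos 3: '9' -> DIGIT
  pos 5: '9' -> DIGIT
  pos 6: '1' -> DIGIT
  pos 7: '8' -> DIGIT
  pos 8: '1' -> DIGIT
  pos 12: '7' -> DIGIT
  pos 13: '8' -> DIGIT
Digits found: ['9', '9', '1', '8', '1', '7', '8']
Total: 7

7


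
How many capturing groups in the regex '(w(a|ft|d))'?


To count capturing groups, count each '(' that starts a group.
Pattern: '(w(a|ft|d))'
Walking through the pattern:
  Position 0: '(' -> group #1
  Position 2: '(' -> group #2
Total capturing groups: 2

2


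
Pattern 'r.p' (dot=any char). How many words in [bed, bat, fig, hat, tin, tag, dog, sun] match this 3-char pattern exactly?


Pattern 'r.p' means: starts with 'r', any single char, ends with 'p'.
Checking each word (must be exactly 3 chars):
  'bed' (len=3): no
  'bat' (len=3): no
  'fig' (len=3): no
  'hat' (len=3): no
  'tin' (len=3): no
  'tag' (len=3): no
  'dog' (len=3): no
  'sun' (len=3): no
Matching words: []
Total: 0

0


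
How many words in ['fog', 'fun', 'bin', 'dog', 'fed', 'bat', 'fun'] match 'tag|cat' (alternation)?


Alternation 'tag|cat' matches either 'tag' or 'cat'.
Checking each word:
  'fog' -> no
  'fun' -> no
  'bin' -> no
  'dog' -> no
  'fed' -> no
  'bat' -> no
  'fun' -> no
Matches: []
Count: 0

0


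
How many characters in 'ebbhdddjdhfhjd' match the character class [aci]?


Character class [aci] matches any of: {a, c, i}
Scanning string 'ebbhdddjdhfhjd' character by character:
  pos 0: 'e' -> no
  pos 1: 'b' -> no
  pos 2: 'b' -> no
  pos 3: 'h' -> no
  pos 4: 'd' -> no
  pos 5: 'd' -> no
  pos 6: 'd' -> no
  pos 7: 'j' -> no
  pos 8: 'd' -> no
  pos 9: 'h' -> no
  pos 10: 'f' -> no
  pos 11: 'h' -> no
  pos 12: 'j' -> no
  pos 13: 'd' -> no
Total matches: 0

0


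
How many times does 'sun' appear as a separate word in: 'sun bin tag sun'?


Scanning each word for exact match 'sun':
  Word 1: 'sun' -> MATCH
  Word 2: 'bin' -> no
  Word 3: 'tag' -> no
  Word 4: 'sun' -> MATCH
Total matches: 2

2


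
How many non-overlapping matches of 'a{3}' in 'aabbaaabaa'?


Pattern 'a{3}' matches exactly 3 consecutive a's (greedy, non-overlapping).
String: 'aabbaaabaa'
Scanning for runs of a's:
  Run at pos 0: 'aa' (length 2) -> 0 match(es)
  Run at pos 4: 'aaa' (length 3) -> 1 match(es)
  Run at pos 8: 'aa' (length 2) -> 0 match(es)
Matches found: ['aaa']
Total: 1

1


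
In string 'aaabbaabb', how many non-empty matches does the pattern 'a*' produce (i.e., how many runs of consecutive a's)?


Pattern 'a*' matches zero or more a's. We want non-empty runs of consecutive a's.
String: 'aaabbaabb'
Walking through the string to find runs of a's:
  Run 1: positions 0-2 -> 'aaa'
  Run 2: positions 5-6 -> 'aa'
Non-empty runs found: ['aaa', 'aa']
Count: 2

2


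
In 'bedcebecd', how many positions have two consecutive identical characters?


Looking for consecutive identical characters in 'bedcebecd':
  pos 0-1: 'b' vs 'e' -> different
  pos 1-2: 'e' vs 'd' -> different
  pos 2-3: 'd' vs 'c' -> different
  pos 3-4: 'c' vs 'e' -> different
  pos 4-5: 'e' vs 'b' -> different
  pos 5-6: 'b' vs 'e' -> different
  pos 6-7: 'e' vs 'c' -> different
  pos 7-8: 'c' vs 'd' -> different
Consecutive identical pairs: []
Count: 0

0


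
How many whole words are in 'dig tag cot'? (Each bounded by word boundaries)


Word boundaries (\b) mark the start/end of each word.
Text: 'dig tag cot'
Splitting by whitespace:
  Word 1: 'dig'
  Word 2: 'tag'
  Word 3: 'cot'
Total whole words: 3

3


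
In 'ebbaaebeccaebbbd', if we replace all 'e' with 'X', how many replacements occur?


re.sub('e', 'X', text) replaces every occurrence of 'e' with 'X'.
Text: 'ebbaaebeccaebbbd'
Scanning for 'e':
  pos 0: 'e' -> replacement #1
  pos 5: 'e' -> replacement #2
  pos 7: 'e' -> replacement #3
  pos 11: 'e' -> replacement #4
Total replacements: 4

4


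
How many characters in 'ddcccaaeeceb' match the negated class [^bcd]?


Negated class [^bcd] matches any char NOT in {b, c, d}
Scanning 'ddcccaaeeceb':
  pos 0: 'd' -> no (excluded)
  pos 1: 'd' -> no (excluded)
  pos 2: 'c' -> no (excluded)
  pos 3: 'c' -> no (excluded)
  pos 4: 'c' -> no (excluded)
  pos 5: 'a' -> MATCH
  pos 6: 'a' -> MATCH
  pos 7: 'e' -> MATCH
  pos 8: 'e' -> MATCH
  pos 9: 'c' -> no (excluded)
  pos 10: 'e' -> MATCH
  pos 11: 'b' -> no (excluded)
Total matches: 5

5


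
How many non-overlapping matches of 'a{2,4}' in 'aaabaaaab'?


Pattern 'a{2,4}' matches between 2 and 4 consecutive a's (greedy).
String: 'aaabaaaab'
Finding runs of a's and applying greedy matching:
  Run at pos 0: 'aaa' (length 3)
  Run at pos 4: 'aaaa' (length 4)
Matches: ['aaa', 'aaaa']
Count: 2

2


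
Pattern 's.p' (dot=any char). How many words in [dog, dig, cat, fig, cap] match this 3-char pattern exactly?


Pattern 's.p' means: starts with 's', any single char, ends with 'p'.
Checking each word (must be exactly 3 chars):
  'dog' (len=3): no
  'dig' (len=3): no
  'cat' (len=3): no
  'fig' (len=3): no
  'cap' (len=3): no
Matching words: []
Total: 0

0


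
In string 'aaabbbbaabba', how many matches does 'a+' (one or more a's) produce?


Pattern 'a+' matches one or more consecutive a's.
String: 'aaabbbbaabba'
Scanning for runs of a:
  Match 1: 'aaa' (length 3)
  Match 2: 'aa' (length 2)
  Match 3: 'a' (length 1)
Total matches: 3

3


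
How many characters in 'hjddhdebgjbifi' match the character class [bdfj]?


Character class [bdfj] matches any of: {b, d, f, j}
Scanning string 'hjddhdebgjbifi' character by character:
  pos 0: 'h' -> no
  pos 1: 'j' -> MATCH
  pos 2: 'd' -> MATCH
  pos 3: 'd' -> MATCH
  pos 4: 'h' -> no
  pos 5: 'd' -> MATCH
  pos 6: 'e' -> no
  pos 7: 'b' -> MATCH
  pos 8: 'g' -> no
  pos 9: 'j' -> MATCH
  pos 10: 'b' -> MATCH
  pos 11: 'i' -> no
  pos 12: 'f' -> MATCH
  pos 13: 'i' -> no
Total matches: 8

8


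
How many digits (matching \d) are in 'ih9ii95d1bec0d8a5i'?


\d matches any digit 0-9.
Scanning 'ih9ii95d1bec0d8a5i':
  pos 2: '9' -> DIGIT
  pos 5: '9' -> DIGIT
  pos 6: '5' -> DIGIT
  pos 8: '1' -> DIGIT
  pos 12: '0' -> DIGIT
  pos 14: '8' -> DIGIT
  pos 16: '5' -> DIGIT
Digits found: ['9', '9', '5', '1', '0', '8', '5']
Total: 7

7


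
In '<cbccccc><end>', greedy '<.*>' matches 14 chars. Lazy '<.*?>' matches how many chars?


Greedy '<.*>' tries to match as MUCH as possible.
Lazy '<.*?>' tries to match as LITTLE as possible.

String: '<cbccccc><end>'
Greedy '<.*>' starts at first '<' and extends to the LAST '>': '<cbccccc><end>' (14 chars)
Lazy '<.*?>' starts at first '<' and stops at the FIRST '>': '<cbccccc>' (9 chars)

9


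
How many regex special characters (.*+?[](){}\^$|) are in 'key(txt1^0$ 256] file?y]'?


Regex special characters are: . * + ? [ ] ( ) { } \ ^ $ |
Scanning 'key(txt1^0$ 256] file?y]':
  pos 3: '(' -> SPECIAL
  pos 8: '^' -> SPECIAL
  pos 10: '$' -> SPECIAL
  pos 15: ']' -> SPECIAL
  pos 21: '?' -> SPECIAL
  pos 23: ']' -> SPECIAL
Special chars found: ['(', '^', '$', ']', '?', ']']
Total: 6

6


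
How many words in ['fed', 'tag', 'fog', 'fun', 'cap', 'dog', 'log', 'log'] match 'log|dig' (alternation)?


Alternation 'log|dig' matches either 'log' or 'dig'.
Checking each word:
  'fed' -> no
  'tag' -> no
  'fog' -> no
  'fun' -> no
  'cap' -> no
  'dog' -> no
  'log' -> MATCH
  'log' -> MATCH
Matches: ['log', 'log']
Count: 2

2


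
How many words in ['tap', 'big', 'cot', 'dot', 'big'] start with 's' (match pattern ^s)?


Pattern ^s anchors to start of word. Check which words begin with 's':
  'tap' -> no
  'big' -> no
  'cot' -> no
  'dot' -> no
  'big' -> no
Matching words: []
Count: 0

0


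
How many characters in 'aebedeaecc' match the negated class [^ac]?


Negated class [^ac] matches any char NOT in {a, c}
Scanning 'aebedeaecc':
  pos 0: 'a' -> no (excluded)
  pos 1: 'e' -> MATCH
  pos 2: 'b' -> MATCH
  pos 3: 'e' -> MATCH
  pos 4: 'd' -> MATCH
  pos 5: 'e' -> MATCH
  pos 6: 'a' -> no (excluded)
  pos 7: 'e' -> MATCH
  pos 8: 'c' -> no (excluded)
  pos 9: 'c' -> no (excluded)
Total matches: 6

6


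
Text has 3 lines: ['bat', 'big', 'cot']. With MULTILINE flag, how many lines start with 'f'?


With MULTILINE flag, ^ matches the start of each line.
Lines: ['bat', 'big', 'cot']
Checking which lines start with 'f':
  Line 1: 'bat' -> no
  Line 2: 'big' -> no
  Line 3: 'cot' -> no
Matching lines: []
Count: 0

0


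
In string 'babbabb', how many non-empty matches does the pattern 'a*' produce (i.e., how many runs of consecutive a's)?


Pattern 'a*' matches zero or more a's. We want non-empty runs of consecutive a's.
String: 'babbabb'
Walking through the string to find runs of a's:
  Run 1: positions 1-1 -> 'a'
  Run 2: positions 4-4 -> 'a'
Non-empty runs found: ['a', 'a']
Count: 2

2
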